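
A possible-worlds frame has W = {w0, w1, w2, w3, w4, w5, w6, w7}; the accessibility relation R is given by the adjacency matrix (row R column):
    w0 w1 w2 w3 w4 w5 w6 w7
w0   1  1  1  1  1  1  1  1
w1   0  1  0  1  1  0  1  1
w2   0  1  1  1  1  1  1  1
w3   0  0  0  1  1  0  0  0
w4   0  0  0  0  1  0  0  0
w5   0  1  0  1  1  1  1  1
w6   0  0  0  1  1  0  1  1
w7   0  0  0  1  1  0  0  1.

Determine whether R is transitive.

Yes

Transitive: yes — every two-step R-path is closed by a direct edge.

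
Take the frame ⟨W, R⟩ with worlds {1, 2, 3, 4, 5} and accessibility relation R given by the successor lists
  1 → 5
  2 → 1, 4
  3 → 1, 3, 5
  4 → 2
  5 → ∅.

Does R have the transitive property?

No

Transitive: no — 2 R 1 and 1 R 5, but not 2 R 5.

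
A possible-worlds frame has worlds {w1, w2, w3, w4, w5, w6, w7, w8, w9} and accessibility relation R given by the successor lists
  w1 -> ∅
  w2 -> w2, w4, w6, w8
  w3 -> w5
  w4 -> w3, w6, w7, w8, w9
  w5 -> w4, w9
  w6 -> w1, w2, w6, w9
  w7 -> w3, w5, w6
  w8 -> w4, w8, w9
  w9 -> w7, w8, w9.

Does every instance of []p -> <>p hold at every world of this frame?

No

The schema D characterises exactly the serial frames.
Serial: no — w1 has no R-successor.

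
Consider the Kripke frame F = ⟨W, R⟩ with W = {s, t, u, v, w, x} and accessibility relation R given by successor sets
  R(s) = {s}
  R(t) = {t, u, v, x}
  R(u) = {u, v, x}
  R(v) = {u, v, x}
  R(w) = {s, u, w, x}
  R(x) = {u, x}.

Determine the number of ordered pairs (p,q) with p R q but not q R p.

Enumerating: (t,u), (t,v), (t,x), (v,x), (w,s), (w,u), (w,x).

7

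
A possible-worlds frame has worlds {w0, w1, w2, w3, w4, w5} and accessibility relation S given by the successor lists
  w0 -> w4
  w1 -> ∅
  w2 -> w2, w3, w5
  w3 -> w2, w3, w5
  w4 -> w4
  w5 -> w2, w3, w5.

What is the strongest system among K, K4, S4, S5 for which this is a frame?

K4

Transitive (axiom 4): yes — every two-step S-path is closed by a direct edge.
Reflexive (axiom T): no — w0 is not related to itself.
Euclidean (axiom 5): yes — any two successors of a common world are S-related.
So F validates K, K4; S4 would additionally require S to be reflexive. The strongest is K4.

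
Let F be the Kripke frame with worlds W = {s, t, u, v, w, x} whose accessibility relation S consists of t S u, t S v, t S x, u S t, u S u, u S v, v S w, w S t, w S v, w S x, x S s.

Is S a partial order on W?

No

Reflexive: no — s is not related to itself.
Transitive: no — t S v and v S w, but not t S w.
Antisymmetric: no — t S u and u S t with t ≠ u.
So S is not a partial order.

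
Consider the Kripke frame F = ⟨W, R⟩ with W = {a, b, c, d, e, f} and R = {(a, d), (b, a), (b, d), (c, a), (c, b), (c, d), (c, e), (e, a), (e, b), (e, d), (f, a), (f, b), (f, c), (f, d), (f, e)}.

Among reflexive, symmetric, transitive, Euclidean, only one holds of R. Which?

Reflexive: no — a is not related to itself.
Symmetric: no — a R d but not d R a.
Transitive: yes — every two-step R-path is closed by a direct edge.
Euclidean: no — b R d and b R a, but not d R a.
Only transitive holds.

transitive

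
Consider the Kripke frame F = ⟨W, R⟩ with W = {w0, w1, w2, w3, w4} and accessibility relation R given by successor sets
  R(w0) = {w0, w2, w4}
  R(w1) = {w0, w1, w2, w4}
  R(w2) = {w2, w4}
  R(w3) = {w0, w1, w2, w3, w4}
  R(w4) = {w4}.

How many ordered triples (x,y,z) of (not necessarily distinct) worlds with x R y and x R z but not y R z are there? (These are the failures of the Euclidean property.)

Enumerating: (w0,w2,w0), (w0,w4,w0), (w0,w4,w2), (w1,w0,w1), (w1,w2,w0), (w1,w2,w1), (w1,w4,w0), (w1,w4,w1), (w1,w4,w2), (w2,w4,w2), (w3,w0,w1), (w3,w0,w3), … and 8 more.
Total: 20.

20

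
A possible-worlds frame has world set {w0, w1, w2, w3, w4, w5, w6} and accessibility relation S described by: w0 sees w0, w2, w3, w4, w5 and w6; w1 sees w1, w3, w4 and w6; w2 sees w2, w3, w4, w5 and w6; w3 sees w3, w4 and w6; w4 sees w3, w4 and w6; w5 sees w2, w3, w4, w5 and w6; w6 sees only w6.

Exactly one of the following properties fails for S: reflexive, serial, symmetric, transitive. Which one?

Reflexive: yes — every world is S-related to itself.
Serial: yes — every world has a successor (e.g. w0 S w0).
Symmetric: no — w0 S w2 but not w2 S w0.
Transitive: yes — every two-step S-path is closed by a direct edge.
Only symmetric fails.

symmetric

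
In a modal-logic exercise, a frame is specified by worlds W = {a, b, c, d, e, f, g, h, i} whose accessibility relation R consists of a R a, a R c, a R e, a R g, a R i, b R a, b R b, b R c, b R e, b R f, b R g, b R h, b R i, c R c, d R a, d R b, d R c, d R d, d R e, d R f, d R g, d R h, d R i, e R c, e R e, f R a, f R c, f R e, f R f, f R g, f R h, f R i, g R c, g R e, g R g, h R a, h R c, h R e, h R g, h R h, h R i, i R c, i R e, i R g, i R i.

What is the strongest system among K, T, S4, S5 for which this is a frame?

Reflexive (axiom T): yes — every world is R-related to itself.
Transitive (axiom 4): yes — every two-step R-path is closed by a direct edge.
Euclidean (axiom 5): no — a R c and a R e, but not c R e.
So F validates K, T, S4; S5 would additionally require R to be Euclidean. The strongest is S4.

S4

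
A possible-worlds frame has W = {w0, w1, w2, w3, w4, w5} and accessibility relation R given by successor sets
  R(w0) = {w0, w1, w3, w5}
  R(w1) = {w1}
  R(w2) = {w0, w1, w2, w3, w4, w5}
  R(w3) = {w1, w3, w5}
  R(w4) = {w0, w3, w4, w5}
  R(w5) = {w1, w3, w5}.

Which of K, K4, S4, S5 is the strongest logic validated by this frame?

Transitive (axiom 4): no — w4 R w0 and w0 R w1, but not w4 R w1.
Reflexive (axiom T): yes — every world is R-related to itself.
Euclidean (axiom 5): no — w0 R w1 and w0 R w3, but not w1 R w3.
So F validates K; K4 would additionally require R to be transitive. The strongest is K.

K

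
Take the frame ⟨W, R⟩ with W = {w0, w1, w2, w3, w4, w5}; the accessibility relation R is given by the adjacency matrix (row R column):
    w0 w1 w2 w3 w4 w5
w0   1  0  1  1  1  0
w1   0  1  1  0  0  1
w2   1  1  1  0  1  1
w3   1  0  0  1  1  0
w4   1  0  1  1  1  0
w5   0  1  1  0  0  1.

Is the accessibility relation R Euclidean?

Euclidean: no — w0 R w2 and w0 R w3, but not w2 R w3.

No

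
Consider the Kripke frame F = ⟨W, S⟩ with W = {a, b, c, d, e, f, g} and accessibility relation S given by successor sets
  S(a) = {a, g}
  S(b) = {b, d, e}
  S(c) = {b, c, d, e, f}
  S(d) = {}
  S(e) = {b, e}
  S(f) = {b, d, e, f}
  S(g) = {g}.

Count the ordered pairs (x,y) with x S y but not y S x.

Enumerating: (a,g), (b,d), (c,b), (c,d), (c,e), (c,f), (f,b), (f,d), (f,e).

9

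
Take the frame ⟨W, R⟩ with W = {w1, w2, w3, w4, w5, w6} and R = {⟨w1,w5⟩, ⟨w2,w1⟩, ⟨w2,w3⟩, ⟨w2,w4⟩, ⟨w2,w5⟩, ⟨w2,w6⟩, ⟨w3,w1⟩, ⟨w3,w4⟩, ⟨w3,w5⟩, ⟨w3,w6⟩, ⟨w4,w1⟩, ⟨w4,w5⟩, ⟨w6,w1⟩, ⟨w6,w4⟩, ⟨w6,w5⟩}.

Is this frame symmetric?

No

Symmetric: no — w1 R w5 but not w5 R w1.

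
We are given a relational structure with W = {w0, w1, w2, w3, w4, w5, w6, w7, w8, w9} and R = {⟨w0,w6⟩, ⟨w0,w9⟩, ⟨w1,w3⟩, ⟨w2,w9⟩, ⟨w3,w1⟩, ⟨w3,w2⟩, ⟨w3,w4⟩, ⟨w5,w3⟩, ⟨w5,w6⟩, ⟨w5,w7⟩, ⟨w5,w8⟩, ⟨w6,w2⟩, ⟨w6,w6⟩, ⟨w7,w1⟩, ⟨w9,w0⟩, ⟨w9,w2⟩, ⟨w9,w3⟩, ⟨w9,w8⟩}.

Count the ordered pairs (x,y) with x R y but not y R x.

11

Enumerating: (w0,w6), (w3,w2), (w3,w4), (w5,w3), (w5,w6), (w5,w7), (w5,w8), (w6,w2), (w7,w1), (w9,w3), (w9,w8).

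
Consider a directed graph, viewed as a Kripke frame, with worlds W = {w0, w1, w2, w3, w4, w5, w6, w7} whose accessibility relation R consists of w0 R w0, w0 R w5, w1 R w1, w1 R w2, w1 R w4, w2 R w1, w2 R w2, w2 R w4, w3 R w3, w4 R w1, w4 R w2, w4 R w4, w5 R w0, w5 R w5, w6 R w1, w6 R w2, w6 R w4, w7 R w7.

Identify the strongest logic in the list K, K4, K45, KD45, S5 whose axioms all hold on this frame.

KD45

Transitive (axiom 4): yes — every two-step R-path is closed by a direct edge.
Euclidean (axiom 5): yes — any two successors of a common world are R-related.
Serial (axiom D): yes — every world has a successor (e.g. w0 R w0).
Reflexive (axiom T): no — w6 is not related to itself.
So F validates K, K4, K45, KD45; S5 would additionally require R to be reflexive. The strongest is KD45.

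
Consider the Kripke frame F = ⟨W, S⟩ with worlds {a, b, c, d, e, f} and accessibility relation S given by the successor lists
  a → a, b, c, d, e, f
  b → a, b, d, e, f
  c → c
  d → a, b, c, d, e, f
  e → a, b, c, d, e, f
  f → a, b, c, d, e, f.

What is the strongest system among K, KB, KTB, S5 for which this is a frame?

Symmetric (axiom B): no — a S c but not c S a.
Reflexive (axiom T): yes — every world is S-related to itself.
Euclidean (axiom 5): no — a S b and a S c, but not b S c.
So F validates K; KB would additionally require S to be symmetric. The strongest is K.

K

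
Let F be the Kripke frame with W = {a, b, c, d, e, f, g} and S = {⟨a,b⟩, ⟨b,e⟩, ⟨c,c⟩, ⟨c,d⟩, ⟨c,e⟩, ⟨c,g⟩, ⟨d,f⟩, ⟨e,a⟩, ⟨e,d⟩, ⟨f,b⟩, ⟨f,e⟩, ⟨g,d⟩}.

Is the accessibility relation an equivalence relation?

Reflexive: no — a is not related to itself.
Symmetric: no — a S b but not b S a.
Transitive: no — a S b and b S e, but not a S e.
So S is not an equivalence relation.

No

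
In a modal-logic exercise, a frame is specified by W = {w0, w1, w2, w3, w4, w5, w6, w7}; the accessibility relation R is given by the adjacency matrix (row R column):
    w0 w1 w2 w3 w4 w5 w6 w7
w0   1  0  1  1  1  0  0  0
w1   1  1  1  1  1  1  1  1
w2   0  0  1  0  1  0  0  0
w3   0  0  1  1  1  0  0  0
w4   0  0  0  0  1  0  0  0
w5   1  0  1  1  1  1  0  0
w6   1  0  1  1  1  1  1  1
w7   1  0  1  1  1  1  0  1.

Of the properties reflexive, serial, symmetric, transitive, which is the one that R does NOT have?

symmetric

Reflexive: yes — every world is R-related to itself.
Serial: yes — every world has a successor (e.g. w0 R w0).
Symmetric: no — w0 R w2 but not w2 R w0.
Transitive: yes — every two-step R-path is closed by a direct edge.
Only symmetric fails.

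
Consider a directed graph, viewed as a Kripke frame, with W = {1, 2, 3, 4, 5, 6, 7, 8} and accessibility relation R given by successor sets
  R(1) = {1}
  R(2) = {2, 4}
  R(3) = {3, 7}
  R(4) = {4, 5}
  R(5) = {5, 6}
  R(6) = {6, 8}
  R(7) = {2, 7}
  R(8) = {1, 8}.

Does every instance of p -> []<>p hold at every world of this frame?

No

The schema B characterises exactly the symmetric frames.
Symmetric: no — 2 R 4 but not 4 R 2.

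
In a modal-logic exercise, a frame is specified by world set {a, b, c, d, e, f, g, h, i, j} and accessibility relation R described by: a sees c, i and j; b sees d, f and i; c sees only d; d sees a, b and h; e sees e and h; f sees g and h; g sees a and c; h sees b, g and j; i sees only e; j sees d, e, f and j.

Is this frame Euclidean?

No

Euclidean: no — a R c and a R i, but not c R i.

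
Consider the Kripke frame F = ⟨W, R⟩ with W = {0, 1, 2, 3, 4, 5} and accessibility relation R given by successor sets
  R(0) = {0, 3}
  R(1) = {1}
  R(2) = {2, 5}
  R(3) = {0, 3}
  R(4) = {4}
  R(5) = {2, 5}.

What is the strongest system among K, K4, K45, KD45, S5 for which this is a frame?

Transitive (axiom 4): yes — every two-step R-path is closed by a direct edge.
Euclidean (axiom 5): yes — any two successors of a common world are R-related.
Serial (axiom D): yes — every world has a successor (e.g. 0 R 0).
Reflexive (axiom T): yes — every world is R-related to itself.
So F validates K, K4, K45, KD45, S5. The strongest is S5.

S5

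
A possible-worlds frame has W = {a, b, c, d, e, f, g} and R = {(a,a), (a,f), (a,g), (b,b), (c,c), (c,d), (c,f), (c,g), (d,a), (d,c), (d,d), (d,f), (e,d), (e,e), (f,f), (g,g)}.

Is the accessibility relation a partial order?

No

Reflexive: yes — every world is R-related to itself.
Transitive: no — c R d and d R a, but not c R a.
Antisymmetric: no — c R d and d R c with c ≠ d.
So R is not a partial order.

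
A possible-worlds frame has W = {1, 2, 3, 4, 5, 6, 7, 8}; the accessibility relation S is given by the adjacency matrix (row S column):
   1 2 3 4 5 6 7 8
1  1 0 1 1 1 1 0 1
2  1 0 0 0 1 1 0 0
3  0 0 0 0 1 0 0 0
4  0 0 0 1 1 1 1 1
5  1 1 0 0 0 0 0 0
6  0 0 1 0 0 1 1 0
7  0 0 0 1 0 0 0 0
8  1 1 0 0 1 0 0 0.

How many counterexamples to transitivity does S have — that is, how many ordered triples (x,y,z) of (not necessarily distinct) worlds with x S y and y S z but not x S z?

35

Enumerating: (1,4,7), (1,5,2), (1,6,7), (1,8,2), (2,1,3), (2,1,4), (2,1,8), (2,5,2), (2,6,3), (2,6,7), (3,5,1), (3,5,2), … and 23 more.
Total: 35.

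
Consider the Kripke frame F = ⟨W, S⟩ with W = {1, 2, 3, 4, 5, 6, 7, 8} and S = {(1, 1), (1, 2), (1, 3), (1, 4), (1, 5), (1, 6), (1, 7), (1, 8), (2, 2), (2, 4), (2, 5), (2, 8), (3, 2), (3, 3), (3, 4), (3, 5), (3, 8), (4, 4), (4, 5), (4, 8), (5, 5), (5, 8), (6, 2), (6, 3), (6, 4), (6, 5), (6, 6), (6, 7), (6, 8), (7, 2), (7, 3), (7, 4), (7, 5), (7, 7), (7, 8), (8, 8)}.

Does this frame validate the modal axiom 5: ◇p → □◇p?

No

The schema 5 characterises exactly the Euclidean frames.
Euclidean: no — 1 S 2 and 1 S 3, but not 2 S 3.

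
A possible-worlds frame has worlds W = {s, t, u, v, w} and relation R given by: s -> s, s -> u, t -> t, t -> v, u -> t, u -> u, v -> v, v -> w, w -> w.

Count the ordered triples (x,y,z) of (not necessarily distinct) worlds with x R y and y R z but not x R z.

Enumerating: (s,u,t), (t,v,w), (u,t,v).

3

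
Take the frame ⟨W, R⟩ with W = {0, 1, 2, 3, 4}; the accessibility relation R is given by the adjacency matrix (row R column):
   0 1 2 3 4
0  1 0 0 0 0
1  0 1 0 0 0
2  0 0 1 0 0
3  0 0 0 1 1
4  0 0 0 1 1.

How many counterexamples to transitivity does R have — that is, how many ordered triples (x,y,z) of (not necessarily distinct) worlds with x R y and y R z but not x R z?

0

R is transitive; there are no such tuples.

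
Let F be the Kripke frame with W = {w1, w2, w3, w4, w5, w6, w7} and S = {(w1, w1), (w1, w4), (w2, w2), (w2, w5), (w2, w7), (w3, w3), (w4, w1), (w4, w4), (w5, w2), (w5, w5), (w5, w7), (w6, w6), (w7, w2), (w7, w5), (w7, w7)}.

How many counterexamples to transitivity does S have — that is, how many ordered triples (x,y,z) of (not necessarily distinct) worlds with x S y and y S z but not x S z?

S is transitive; there are no such tuples.

0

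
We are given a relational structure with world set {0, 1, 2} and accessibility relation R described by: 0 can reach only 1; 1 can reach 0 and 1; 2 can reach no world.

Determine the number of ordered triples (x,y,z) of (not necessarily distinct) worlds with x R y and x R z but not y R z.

1

Enumerating: (1,0,0).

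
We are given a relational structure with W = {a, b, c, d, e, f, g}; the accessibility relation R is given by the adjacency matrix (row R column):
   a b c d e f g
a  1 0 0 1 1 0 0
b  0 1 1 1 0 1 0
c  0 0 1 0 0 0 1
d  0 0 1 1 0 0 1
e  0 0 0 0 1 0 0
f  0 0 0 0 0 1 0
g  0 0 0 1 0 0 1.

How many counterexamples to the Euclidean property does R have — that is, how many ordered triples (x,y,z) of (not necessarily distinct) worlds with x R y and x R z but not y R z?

Enumerating: (a,d,a), (a,d,e), (a,e,a), (a,e,d), (b,c,b), (b,c,d), (b,c,f), (b,d,b), (b,d,f), (b,f,b), (b,f,c), (b,f,d), (c,g,c), (d,c,d), (d,g,c).

15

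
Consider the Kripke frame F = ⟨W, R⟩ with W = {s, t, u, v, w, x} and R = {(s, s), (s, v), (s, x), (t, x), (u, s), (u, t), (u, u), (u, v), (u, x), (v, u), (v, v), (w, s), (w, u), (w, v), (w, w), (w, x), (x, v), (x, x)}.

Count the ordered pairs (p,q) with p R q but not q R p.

11

Enumerating: (s,v), (s,x), (t,x), (u,s), (u,t), (u,x), (w,s), (w,u), (w,v), (w,x), (x,v).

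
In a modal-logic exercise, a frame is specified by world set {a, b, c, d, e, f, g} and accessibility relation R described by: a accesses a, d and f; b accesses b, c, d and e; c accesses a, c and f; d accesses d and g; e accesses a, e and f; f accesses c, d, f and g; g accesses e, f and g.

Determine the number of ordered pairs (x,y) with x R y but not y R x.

11

Enumerating: (a,d), (a,f), (b,c), (b,d), (b,e), (c,a), (d,g), (e,a), (e,f), (f,d), (g,e).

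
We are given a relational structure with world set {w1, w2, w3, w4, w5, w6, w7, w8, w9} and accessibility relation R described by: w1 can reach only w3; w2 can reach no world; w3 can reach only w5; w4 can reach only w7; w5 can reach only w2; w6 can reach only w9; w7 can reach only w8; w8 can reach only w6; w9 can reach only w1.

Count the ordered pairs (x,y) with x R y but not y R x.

8

Enumerating: (w1,w3), (w3,w5), (w4,w7), (w5,w2), (w6,w9), (w7,w8), (w8,w6), (w9,w1).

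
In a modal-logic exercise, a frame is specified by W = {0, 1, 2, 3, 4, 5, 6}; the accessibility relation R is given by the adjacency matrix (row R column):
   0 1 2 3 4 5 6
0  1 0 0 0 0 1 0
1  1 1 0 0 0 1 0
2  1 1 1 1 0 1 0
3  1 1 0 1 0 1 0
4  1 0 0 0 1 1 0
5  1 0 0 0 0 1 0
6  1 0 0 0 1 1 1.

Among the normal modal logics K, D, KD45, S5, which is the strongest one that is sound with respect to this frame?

Serial (axiom D): yes — every world has a successor (e.g. 0 R 0).
Euclidean (axiom 5): no — 2 R 0 and 2 R 1, but not 0 R 1.
Transitive (axiom 4): yes — every two-step R-path is closed by a direct edge.
Reflexive (axiom T): yes — every world is R-related to itself.
So F validates K, D; KD45 would additionally require R to be Euclidean. The strongest is D.

D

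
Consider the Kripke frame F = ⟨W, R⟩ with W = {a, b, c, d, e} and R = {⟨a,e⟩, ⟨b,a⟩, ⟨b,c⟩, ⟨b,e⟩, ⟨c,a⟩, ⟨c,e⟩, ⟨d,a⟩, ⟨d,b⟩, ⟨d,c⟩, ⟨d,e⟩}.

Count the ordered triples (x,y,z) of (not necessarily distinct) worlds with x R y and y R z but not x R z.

0

R is transitive; there are no such tuples.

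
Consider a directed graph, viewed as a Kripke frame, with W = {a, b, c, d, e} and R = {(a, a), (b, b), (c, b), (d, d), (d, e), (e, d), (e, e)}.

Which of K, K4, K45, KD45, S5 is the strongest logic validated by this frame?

Transitive (axiom 4): yes — every two-step R-path is closed by a direct edge.
Euclidean (axiom 5): yes — any two successors of a common world are R-related.
Serial (axiom D): yes — every world has a successor (e.g. a R a).
Reflexive (axiom T): no — c is not related to itself.
So F validates K, K4, K45, KD45; S5 would additionally require R to be reflexive. The strongest is KD45.

KD45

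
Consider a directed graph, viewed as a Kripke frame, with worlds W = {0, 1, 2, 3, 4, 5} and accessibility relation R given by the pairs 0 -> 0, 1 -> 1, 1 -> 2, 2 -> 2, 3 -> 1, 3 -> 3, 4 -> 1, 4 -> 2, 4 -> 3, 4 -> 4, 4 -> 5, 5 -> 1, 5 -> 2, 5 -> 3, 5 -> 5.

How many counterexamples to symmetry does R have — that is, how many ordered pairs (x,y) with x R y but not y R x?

9

Enumerating: (1,2), (3,1), (4,1), (4,2), (4,3), (4,5), (5,1), (5,2), (5,3).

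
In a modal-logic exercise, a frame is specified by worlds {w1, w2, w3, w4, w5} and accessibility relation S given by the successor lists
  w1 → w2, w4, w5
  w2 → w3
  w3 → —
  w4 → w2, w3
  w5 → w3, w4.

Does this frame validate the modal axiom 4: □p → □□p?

No

By correspondence theory, 4 is valid on a frame iff S is transitive.
Transitive: no — w1 S w2 and w2 S w3, but not w1 S w3.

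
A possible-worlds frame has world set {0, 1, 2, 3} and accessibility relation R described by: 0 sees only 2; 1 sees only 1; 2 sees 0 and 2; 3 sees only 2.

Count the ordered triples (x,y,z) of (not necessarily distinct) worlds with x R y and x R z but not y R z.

Enumerating: (2,0,0).

1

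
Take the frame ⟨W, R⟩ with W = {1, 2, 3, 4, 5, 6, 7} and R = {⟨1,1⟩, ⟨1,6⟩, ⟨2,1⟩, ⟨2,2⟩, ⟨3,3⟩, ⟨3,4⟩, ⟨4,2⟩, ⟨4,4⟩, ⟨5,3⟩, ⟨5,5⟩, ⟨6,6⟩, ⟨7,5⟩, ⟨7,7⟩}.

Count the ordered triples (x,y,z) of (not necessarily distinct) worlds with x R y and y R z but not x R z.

Enumerating: (2,1,6), (3,4,2), (4,2,1), (5,3,4), (7,5,3).

5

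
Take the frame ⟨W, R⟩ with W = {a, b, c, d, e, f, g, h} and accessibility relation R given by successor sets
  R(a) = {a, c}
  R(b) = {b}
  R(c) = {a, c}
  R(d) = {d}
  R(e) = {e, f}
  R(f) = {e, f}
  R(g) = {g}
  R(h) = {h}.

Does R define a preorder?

Reflexive: yes — every world is R-related to itself.
Transitive: yes — every two-step R-path is closed by a direct edge.
So R is a preorder.

Yes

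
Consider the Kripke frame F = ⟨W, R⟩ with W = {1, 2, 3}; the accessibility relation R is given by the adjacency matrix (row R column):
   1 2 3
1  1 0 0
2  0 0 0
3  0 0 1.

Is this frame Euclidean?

Euclidean: yes — any two successors of a common world are R-related.

Yes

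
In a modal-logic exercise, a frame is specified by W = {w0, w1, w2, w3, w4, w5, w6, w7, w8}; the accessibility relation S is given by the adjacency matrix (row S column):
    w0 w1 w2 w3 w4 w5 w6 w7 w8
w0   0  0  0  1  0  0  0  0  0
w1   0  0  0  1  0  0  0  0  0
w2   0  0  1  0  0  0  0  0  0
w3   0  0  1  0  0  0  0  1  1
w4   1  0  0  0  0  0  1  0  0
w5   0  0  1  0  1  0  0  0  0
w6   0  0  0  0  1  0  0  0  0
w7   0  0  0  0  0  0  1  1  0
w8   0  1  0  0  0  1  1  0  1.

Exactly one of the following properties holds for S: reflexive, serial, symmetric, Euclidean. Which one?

serial

Reflexive: no — w0 is not related to itself.
Serial: yes — every world has a successor (e.g. w0 S w3).
Symmetric: no — w0 S w3 but not w3 S w0.
Euclidean: no — w3 S w2 and w3 S w7, but not w2 S w7.
Only serial holds.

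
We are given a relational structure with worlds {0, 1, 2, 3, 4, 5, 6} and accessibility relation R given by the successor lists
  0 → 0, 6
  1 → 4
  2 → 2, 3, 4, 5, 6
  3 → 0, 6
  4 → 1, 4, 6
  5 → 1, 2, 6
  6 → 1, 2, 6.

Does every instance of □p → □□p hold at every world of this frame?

The schema 4 characterises exactly the transitive frames.
Transitive: no — 0 R 6 and 6 R 1, but not 0 R 1.

No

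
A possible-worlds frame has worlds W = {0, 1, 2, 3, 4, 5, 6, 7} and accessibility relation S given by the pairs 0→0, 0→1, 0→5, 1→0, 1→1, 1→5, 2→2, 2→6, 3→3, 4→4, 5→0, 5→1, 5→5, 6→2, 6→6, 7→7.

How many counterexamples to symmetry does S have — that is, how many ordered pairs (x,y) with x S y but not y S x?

S is symmetric; there are no such tuples.

0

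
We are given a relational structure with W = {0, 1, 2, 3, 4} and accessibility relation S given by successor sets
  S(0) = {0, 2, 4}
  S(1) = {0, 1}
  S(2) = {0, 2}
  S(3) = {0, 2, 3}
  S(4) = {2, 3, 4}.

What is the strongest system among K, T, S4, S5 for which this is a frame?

Reflexive (axiom T): yes — every world is S-related to itself.
Transitive (axiom 4): no — 0 S 4 and 4 S 3, but not 0 S 3.
Euclidean (axiom 5): no — 0 S 2 and 0 S 4, but not 2 S 4.
So F validates K, T; S4 would additionally require S to be transitive. The strongest is T.

T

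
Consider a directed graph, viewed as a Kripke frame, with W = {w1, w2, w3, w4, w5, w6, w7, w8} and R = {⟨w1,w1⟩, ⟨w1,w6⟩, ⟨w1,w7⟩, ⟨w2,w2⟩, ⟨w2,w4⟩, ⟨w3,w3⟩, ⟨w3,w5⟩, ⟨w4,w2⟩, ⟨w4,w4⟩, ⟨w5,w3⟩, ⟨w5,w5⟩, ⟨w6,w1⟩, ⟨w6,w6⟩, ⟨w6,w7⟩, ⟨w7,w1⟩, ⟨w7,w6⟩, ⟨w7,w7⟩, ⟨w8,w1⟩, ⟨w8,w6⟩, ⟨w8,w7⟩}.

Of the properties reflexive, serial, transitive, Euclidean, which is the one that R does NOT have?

Reflexive: no — w8 is not related to itself.
Serial: yes — every world has a successor (e.g. w1 R w1).
Transitive: yes — every two-step R-path is closed by a direct edge.
Euclidean: yes — any two successors of a common world are R-related.
Only reflexive fails.

reflexive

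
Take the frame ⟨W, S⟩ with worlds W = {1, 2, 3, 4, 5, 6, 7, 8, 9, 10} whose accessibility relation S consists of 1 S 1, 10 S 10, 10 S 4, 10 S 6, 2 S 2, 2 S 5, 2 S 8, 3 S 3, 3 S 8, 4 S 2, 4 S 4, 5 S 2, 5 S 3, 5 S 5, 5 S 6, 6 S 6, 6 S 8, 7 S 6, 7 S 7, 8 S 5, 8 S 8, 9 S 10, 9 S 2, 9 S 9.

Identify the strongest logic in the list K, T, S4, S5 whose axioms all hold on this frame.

Reflexive (axiom T): yes — every world is S-related to itself.
Transitive (axiom 4): no — 10 S 4 and 4 S 2, but not 10 S 2.
Euclidean (axiom 5): no — 10 S 4 and 10 S 6, but not 4 S 6.
So F validates K, T; S4 would additionally require S to be transitive. The strongest is T.

T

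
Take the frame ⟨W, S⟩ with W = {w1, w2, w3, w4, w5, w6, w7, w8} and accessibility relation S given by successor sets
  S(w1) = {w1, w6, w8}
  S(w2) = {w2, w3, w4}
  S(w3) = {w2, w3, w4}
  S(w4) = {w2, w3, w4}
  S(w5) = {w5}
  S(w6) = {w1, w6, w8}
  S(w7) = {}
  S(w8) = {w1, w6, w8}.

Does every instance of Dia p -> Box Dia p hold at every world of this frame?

The schema 5 characterises exactly the Euclidean frames.
Euclidean: yes — any two successors of a common world are S-related.

Yes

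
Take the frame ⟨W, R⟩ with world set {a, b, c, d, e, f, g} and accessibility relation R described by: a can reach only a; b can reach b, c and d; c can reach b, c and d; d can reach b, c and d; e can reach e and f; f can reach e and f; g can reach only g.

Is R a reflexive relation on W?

Yes

Reflexive: yes — every world is R-related to itself.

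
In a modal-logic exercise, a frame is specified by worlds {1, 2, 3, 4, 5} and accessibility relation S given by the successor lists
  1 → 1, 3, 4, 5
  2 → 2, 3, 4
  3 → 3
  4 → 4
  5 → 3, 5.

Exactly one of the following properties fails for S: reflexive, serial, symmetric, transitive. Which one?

symmetric

Reflexive: yes — every world is S-related to itself.
Serial: yes — every world has a successor (e.g. 1 S 1).
Symmetric: no — 1 S 3 but not 3 S 1.
Transitive: yes — every two-step S-path is closed by a direct edge.
Only symmetric fails.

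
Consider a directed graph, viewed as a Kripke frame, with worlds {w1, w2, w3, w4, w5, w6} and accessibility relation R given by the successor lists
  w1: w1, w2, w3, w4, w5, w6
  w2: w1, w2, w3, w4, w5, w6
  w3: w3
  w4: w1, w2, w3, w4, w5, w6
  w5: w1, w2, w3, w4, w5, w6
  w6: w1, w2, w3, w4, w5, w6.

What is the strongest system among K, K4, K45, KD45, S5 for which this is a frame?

K4

Transitive (axiom 4): yes — every two-step R-path is closed by a direct edge.
Euclidean (axiom 5): no — w1 R w3 and w1 R w2, but not w3 R w2.
Serial (axiom D): yes — every world has a successor (e.g. w1 R w1).
Reflexive (axiom T): yes — every world is R-related to itself.
So F validates K, K4; K45 would additionally require R to be Euclidean. The strongest is K4.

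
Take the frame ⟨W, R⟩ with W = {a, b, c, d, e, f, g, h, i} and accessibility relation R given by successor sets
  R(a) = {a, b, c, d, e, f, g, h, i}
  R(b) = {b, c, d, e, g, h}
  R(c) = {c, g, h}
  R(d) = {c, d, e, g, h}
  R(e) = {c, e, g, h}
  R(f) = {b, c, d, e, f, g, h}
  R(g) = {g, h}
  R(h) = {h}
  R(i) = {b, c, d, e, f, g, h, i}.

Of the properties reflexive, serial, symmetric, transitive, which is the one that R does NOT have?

Reflexive: yes — every world is R-related to itself.
Serial: yes — every world has a successor (e.g. a R a).
Symmetric: no — a R b but not b R a.
Transitive: yes — every two-step R-path is closed by a direct edge.
Only symmetric fails.

symmetric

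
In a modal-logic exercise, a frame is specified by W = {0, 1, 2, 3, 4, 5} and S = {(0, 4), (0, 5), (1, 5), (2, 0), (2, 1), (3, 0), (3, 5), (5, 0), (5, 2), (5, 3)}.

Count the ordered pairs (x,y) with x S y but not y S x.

6

Enumerating: (0,4), (1,5), (2,0), (2,1), (3,0), (5,2).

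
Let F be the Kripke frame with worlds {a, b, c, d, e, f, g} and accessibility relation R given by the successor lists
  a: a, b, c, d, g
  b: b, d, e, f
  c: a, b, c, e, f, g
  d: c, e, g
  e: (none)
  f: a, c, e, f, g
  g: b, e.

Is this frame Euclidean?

Euclidean: no — a R b and a R c, but not b R c.

No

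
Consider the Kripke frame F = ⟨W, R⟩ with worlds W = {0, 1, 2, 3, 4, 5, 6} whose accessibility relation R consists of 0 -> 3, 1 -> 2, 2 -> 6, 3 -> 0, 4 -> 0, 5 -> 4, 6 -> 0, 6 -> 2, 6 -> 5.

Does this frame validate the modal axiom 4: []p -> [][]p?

No

Axiom 4 corresponds to the accessibility relation being transitive.
Transitive: no — 1 R 2 and 2 R 6, but not 1 R 6.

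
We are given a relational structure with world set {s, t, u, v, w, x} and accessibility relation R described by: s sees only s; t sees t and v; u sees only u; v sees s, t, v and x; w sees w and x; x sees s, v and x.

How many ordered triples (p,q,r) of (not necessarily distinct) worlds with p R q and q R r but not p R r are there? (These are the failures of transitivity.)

5

Enumerating: (t,v,s), (t,v,x), (w,x,s), (w,x,v), (x,v,t).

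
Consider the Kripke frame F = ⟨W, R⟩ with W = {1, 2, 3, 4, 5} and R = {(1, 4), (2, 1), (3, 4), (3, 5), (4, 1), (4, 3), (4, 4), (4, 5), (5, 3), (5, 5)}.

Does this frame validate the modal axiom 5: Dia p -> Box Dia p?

No

Axiom 5 corresponds to the accessibility relation being Euclidean.
Euclidean: no — 3 R 5 and 3 R 4, but not 5 R 4.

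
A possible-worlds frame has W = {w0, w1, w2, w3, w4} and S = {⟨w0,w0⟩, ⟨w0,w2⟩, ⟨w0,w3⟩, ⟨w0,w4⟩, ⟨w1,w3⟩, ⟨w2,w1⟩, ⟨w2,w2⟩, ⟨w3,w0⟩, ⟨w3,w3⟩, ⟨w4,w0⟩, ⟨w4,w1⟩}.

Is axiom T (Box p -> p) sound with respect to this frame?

By correspondence theory, T is valid on a frame iff S is reflexive.
Reflexive: no — w1 is not related to itself.

No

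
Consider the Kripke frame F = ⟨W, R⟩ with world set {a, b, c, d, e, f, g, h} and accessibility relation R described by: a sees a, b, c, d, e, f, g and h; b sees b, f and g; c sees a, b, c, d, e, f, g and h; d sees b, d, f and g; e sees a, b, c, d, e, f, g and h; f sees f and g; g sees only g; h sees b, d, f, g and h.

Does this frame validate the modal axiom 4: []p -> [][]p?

Yes

The schema 4 characterises exactly the transitive frames.
Transitive: yes — every two-step R-path is closed by a direct edge.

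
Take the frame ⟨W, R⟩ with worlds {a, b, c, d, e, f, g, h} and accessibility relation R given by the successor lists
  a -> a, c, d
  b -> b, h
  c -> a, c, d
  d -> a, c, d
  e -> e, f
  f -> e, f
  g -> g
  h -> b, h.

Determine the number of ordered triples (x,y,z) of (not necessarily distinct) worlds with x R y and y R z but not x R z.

0

R is transitive; there are no such tuples.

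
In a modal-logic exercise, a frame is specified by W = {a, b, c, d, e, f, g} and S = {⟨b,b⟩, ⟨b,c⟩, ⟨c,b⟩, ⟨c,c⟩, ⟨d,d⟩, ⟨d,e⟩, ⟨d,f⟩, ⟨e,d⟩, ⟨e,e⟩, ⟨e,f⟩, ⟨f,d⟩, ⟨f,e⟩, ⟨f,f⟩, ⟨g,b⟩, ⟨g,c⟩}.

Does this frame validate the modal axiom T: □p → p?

No

By correspondence theory, T is valid on a frame iff S is reflexive.
Reflexive: no — a is not related to itself.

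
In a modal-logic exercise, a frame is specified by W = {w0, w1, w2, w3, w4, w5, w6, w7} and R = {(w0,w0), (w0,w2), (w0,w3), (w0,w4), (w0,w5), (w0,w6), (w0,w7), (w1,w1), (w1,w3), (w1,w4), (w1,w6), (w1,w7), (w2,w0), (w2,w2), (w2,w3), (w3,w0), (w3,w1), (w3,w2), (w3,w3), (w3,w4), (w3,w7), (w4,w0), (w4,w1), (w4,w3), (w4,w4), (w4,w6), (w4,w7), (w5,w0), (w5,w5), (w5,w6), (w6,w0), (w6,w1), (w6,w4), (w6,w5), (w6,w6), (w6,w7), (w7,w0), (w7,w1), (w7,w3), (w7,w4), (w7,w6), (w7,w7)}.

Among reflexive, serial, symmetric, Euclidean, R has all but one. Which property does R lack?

Reflexive: yes — every world is R-related to itself.
Serial: yes — every world has a successor (e.g. w0 R w0).
Symmetric: yes — every pair in R has its reverse in R.
Euclidean: no — w0 R w2 and w0 R w4, but not w2 R w4.
Only Euclidean fails.

Euclidean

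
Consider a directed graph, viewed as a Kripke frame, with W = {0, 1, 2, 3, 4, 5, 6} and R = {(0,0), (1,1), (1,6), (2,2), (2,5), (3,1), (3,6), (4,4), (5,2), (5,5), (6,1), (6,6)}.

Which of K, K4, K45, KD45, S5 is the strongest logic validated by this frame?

Transitive (axiom 4): yes — every two-step R-path is closed by a direct edge.
Euclidean (axiom 5): yes — any two successors of a common world are R-related.
Serial (axiom D): yes — every world has a successor (e.g. 0 R 0).
Reflexive (axiom T): no — 3 is not related to itself.
So F validates K, K4, K45, KD45; S5 would additionally require R to be reflexive. The strongest is KD45.

KD45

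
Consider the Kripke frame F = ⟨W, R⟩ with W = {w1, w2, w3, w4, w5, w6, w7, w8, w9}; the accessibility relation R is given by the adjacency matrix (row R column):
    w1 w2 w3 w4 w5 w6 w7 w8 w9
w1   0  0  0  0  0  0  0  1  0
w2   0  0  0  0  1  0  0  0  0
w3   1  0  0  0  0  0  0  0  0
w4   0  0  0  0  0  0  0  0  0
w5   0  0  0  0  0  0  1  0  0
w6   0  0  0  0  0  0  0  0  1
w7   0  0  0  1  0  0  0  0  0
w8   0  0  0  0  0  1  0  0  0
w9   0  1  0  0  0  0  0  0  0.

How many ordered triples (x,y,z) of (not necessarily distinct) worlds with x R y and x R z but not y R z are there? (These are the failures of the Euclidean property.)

Enumerating: (w1,w8,w8), (w2,w5,w5), (w3,w1,w1), (w5,w7,w7), (w6,w9,w9), (w7,w4,w4), (w8,w6,w6), (w9,w2,w2).

8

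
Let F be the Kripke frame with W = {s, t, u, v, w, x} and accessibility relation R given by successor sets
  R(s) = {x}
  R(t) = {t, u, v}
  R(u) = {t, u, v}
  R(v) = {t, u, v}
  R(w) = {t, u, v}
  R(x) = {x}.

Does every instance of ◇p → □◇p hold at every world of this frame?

By correspondence theory, 5 is valid on a frame iff R is Euclidean.
Euclidean: yes — any two successors of a common world are R-related.

Yes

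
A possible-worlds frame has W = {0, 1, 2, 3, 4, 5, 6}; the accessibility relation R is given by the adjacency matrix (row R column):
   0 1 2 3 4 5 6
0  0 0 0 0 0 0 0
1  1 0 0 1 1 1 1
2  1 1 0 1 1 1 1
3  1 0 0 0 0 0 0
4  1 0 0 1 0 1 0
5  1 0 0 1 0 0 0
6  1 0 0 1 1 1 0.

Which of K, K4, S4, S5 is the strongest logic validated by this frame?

Transitive (axiom 4): yes — every two-step R-path is closed by a direct edge.
Reflexive (axiom T): no — 0 is not related to itself.
Euclidean (axiom 5): no — 1 R 0 and 1 R 3, but not 0 R 3.
So F validates K, K4; S4 would additionally require R to be reflexive. The strongest is K4.

K4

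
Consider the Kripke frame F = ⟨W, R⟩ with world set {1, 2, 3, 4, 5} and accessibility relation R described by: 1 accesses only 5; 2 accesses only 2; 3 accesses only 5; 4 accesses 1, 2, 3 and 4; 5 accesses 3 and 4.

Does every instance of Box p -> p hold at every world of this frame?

No

By correspondence theory, T is valid on a frame iff R is reflexive.
Reflexive: no — 1 is not related to itself.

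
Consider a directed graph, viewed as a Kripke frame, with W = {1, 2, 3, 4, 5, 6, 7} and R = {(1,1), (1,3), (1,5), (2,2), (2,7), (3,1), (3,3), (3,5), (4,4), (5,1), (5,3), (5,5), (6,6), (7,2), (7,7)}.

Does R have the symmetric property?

Yes

Symmetric: yes — every pair in R has its reverse in R.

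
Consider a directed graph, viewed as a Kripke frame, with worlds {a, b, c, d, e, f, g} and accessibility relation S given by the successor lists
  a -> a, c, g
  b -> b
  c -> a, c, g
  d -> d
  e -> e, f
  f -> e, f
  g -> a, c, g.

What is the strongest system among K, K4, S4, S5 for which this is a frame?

S5

Transitive (axiom 4): yes — every two-step S-path is closed by a direct edge.
Reflexive (axiom T): yes — every world is S-related to itself.
Euclidean (axiom 5): yes — any two successors of a common world are S-related.
So F validates K, K4, S4, S5. The strongest is S5.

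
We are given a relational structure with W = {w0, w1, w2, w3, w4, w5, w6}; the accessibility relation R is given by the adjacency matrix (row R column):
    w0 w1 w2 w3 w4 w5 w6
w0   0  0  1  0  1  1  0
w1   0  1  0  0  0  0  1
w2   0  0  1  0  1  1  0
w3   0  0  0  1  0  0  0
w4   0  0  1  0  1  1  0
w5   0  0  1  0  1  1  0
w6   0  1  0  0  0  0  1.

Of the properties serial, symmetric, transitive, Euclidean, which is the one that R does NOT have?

symmetric

Serial: yes — every world has a successor (e.g. w0 R w2).
Symmetric: no — w0 R w2 but not w2 R w0.
Transitive: yes — every two-step R-path is closed by a direct edge.
Euclidean: yes — any two successors of a common world are R-related.
Only symmetric fails.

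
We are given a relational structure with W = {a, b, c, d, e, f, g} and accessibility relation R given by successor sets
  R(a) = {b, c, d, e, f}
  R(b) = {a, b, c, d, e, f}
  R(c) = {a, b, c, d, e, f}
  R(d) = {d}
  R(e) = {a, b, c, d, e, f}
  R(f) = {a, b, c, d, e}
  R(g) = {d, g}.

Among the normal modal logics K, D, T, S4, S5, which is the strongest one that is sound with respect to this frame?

D

Serial (axiom D): yes — every world has a successor (e.g. a R b).
Reflexive (axiom T): no — a is not related to itself.
Transitive (axiom 4): no — a R b and b R a, but not a R a.
Euclidean (axiom 5): no — a R d and a R b, but not d R b.
So F validates K, D; T would additionally require R to be reflexive. The strongest is D.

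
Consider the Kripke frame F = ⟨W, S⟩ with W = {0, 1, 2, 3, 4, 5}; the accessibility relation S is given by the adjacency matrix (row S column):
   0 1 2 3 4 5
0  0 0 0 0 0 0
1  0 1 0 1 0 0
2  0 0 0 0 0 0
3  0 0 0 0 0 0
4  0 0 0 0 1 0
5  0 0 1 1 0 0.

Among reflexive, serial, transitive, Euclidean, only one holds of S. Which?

transitive

Reflexive: no — 0 is not related to itself.
Serial: no — 0 has no S-successor.
Transitive: yes — every two-step S-path is closed by a direct edge.
Euclidean: no — 5 S 2 and 5 S 3, but not 2 S 3.
Only transitive holds.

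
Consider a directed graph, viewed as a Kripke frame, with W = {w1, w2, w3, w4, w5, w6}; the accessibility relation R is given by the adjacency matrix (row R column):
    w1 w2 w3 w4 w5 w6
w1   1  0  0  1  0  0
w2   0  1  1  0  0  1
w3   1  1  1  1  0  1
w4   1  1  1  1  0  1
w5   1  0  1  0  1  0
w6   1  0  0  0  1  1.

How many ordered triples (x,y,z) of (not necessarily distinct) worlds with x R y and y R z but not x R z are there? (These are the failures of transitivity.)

15

Enumerating: (w1,w4,w2), (w1,w4,w3), (w1,w4,w6), (w2,w3,w1), (w2,w3,w4), (w2,w6,w1), (w2,w6,w5), (w3,w6,w5), (w4,w6,w5), (w5,w1,w4), (w5,w3,w2), (w5,w3,w4), (w5,w3,w6), (w6,w1,w4), (w6,w5,w3).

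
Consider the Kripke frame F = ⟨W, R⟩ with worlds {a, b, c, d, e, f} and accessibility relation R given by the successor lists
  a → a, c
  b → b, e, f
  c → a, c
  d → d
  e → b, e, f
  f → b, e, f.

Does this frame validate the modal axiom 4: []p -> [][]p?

Yes

Axiom 4 corresponds to the accessibility relation being transitive.
Transitive: yes — every two-step R-path is closed by a direct edge.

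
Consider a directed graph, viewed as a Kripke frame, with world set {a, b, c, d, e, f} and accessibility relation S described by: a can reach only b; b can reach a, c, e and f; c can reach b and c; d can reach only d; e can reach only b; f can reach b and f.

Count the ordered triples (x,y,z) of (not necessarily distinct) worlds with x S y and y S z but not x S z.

Enumerating: (a,b,a), (a,b,c), (a,b,e), (a,b,f), (b,a,b), (b,c,b), (b,e,b), (b,f,b), (c,b,a), (c,b,e), (c,b,f), (e,b,a), (e,b,c), (e,b,e), (e,b,f), (f,b,a), (f,b,c), (f,b,e).

18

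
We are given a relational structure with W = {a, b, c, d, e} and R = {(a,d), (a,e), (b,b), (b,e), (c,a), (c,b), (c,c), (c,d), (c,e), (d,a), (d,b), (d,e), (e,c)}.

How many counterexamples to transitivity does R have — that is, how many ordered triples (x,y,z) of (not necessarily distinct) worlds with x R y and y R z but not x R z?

Enumerating: (a,d,a), (a,d,b), (a,e,c), (b,e,c), (d,a,d), (d,e,c), (e,c,a), (e,c,b), (e,c,d), (e,c,e).

10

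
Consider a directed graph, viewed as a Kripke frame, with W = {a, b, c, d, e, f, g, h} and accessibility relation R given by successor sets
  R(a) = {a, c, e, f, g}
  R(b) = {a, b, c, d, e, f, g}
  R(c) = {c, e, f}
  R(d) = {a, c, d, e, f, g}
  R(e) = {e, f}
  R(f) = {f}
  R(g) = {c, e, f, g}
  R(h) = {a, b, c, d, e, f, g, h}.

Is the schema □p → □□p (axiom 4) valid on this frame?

Yes

Axiom 4 corresponds to the accessibility relation being transitive.
Transitive: yes — every two-step R-path is closed by a direct edge.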